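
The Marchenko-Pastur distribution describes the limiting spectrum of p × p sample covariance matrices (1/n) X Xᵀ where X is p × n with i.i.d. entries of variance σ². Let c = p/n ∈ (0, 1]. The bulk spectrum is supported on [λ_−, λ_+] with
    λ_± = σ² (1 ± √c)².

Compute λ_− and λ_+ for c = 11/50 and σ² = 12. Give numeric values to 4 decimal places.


c = 11/50 = 0.220000; √c = 0.469042.
λ_− = σ² (1 − √c)² = 12 · (1 − 0.469042)² = 12 · (0.530958)² = 3.383002.
λ_+ = σ² (1 + √c)² = 12 · (1 + 0.469042)² = 12 · (1.469042)² = 25.896998.

Rounded to 4 decimal places: λ_− ≈ 3.3830, λ_+ ≈ 25.8970.


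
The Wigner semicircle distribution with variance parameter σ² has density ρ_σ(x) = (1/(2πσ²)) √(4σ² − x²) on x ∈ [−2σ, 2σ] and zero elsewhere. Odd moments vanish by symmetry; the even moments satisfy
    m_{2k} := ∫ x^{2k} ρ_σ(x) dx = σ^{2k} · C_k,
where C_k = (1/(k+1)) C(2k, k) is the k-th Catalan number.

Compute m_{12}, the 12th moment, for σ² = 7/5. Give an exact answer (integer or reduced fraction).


By the scaled semicircle moment identity, m_{2k} = σ^{2k} · C_k with k = 6.
C_6 = (1/(k+1)) · C(2k, k) = (1/7) · C(12, 6) = (1/7) · 924 = 132.
σ^{2k} = (σ²)^k = (7/5)^6 = 117649/15625.

Therefore m_{12} = σ^{12} · C_6 = (117649/15625) · 132 = 15529668/15625.


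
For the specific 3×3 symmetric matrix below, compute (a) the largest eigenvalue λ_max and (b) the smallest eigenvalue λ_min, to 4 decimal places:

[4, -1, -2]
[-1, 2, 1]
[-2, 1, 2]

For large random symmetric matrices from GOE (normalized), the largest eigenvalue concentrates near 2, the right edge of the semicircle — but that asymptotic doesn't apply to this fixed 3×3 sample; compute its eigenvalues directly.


Since M is real symmetric, all three eigenvalues are real; they are the roots of det(λI − M) = λ³ − (tr M) λ² + s λ − det M, where s is the sum of the principal 2×2 minors.
tr M = 4 + 2 + 2 = 8.
s = (4·2 − (-1)²) + (4·2 − (-2)²) + (2·2 − 1²) = 7 + 4 + 3 = 14.
det M (expand along row 1) = 4·3 − (-1)·0 + (-2)·3 = 6.
Characteristic polynomial: λ³ − 8λ² + 14λ − 6 = 0.
Substitute λ = y + (tr M)/3 = y + 2.666667 to remove the quadratic term: y³ + p·y + q = 0 with p = s − (tr M)²/3 = -7.333333 and q = −2(tr M)³/27 + (tr M)·s/3 − det M = -6.592593.
Three real roots ⇒ use the trigonometric (Viète) form: r = 2√(−p/3) = 3.126944, φ = arccos(3q/(p·r)) = arccos(0.862494) = 0.530619 rad.
y_k = r·cos(φ/3 − 2πk/3) for k = 0, 1, 2 gives y = 3.078159, -1.062599, -2.015561.
λ_k = y_k + 2.666667 gives λ = 5.7448, 1.6041, 0.6511 (check: the sum is 8.0000 = tr M).

Hence λ_max = 5.7448 and λ_min = 0.6511.


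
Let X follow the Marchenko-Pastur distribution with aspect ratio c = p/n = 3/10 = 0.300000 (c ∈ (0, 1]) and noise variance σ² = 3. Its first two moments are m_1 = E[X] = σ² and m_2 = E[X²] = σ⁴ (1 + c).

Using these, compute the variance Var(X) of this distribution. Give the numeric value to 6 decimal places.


m_1 = E[X] = σ² = 3, so m_1² = 9.
m_2 = E[X²] = σ⁴ (1 + c) = 9 · (1 + 0.300000) = 9 · 1.300000 = 11.700000.
(Note m_2 − m_1² simplifies to c · σ⁴ = 0.300000 · 9.)

Var(X) = m_2 − m_1² = 11.700000 − 9 = 2.700000.


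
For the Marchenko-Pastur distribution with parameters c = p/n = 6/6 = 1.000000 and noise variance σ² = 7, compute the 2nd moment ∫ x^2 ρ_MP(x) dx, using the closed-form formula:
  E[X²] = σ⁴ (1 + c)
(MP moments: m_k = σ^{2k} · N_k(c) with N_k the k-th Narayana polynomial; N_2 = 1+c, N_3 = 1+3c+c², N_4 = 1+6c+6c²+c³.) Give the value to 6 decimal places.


E[X²] = σ⁴ (1 + c) (second MP moment). With σ² = 7 (so σ⁴ = 49) and c = 6/6 = 1.000000: E[X²] = 49 · (1 + 1.000000) = 49 · 2.000000.

So E[X^2] = 98.000000.


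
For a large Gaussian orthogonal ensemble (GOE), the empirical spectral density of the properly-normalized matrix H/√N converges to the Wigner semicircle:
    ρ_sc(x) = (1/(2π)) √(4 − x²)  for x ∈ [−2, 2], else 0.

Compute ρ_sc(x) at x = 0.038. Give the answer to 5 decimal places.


ρ_sc(x) = (1/(2π)) √(4 − x²). With x = 0.038:
  4 − x² = 4 − (0.038)² = 4 − 0.001444 = 3.998556.
  √(4 − x²) = 1.999639.
  1/(2π) = 0.159155.
  ρ_sc(0.038) = 0.159155 · 1.999639 = 0.318252.

Rounded to 5 decimal places: ρ_sc(0.038) ≈ 0.31825.


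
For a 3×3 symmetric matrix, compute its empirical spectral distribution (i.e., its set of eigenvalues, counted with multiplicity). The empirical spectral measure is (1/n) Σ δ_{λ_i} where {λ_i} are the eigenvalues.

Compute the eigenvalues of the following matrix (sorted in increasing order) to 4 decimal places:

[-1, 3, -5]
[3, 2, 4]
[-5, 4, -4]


Since M is real symmetric, all three eigenvalues are real; they are the roots of det(λI − M) = λ³ − (tr M) λ² + s λ − det M, where s is the sum of the principal 2×2 minors.
tr M = -1 + 2 + (-4) = -3.
s = ((-1)·2 − 3²) + ((-1)·(-4) − (-5)²) + (2·(-4) − 4²) = -11 + (-21) + (-24) = -56.
det M (expand along row 1) = (-1)·(-24) − 3·8 + (-5)·22 = -110.
Characteristic polynomial: λ³ + 3λ² − 56λ + 110 = 0.
Substitute λ = y + (tr M)/3 = y − 1.000000 to remove the quadratic term: y³ + p·y + q = 0 with p = s − (tr M)²/3 = -59.000000 and q = −2(tr M)³/27 + (tr M)·s/3 − det M = 168.000000.
Three real roots ⇒ use the trigonometric (Viète) form: r = 2√(−p/3) = 8.869423, φ = arccos(3q/(p·r)) = arccos(-0.963126) = 2.869186 rad.
y_k = r·cos(φ/3 − 2πk/3) for k = 0, 1, 2 gives y = 5.112950, 3.719934, -8.832884.
λ_k = y_k − 1.000000 gives λ = 4.1129, 2.7199, -9.8329 (check: the sum is -3.0000 = tr M).

Eigenvalues sorted in increasing order: [-9.8329, 2.7199, 4.1129].


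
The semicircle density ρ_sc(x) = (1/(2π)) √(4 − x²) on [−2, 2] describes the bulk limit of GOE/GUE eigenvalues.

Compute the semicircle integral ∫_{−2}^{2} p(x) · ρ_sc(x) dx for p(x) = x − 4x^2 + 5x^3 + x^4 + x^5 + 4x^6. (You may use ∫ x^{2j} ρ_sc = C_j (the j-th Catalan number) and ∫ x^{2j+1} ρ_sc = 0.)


Write p(x) = Σ a_i x^i, split into monomials and integrate each against ρ_sc separately.
Using ∫ x^{2j} ρ_sc = C_j = (1/(j+1)) C(2j, j) (Catalan numbers) and ∫ x^{2j+1} ρ_sc = 0 (odd monomials vanish by symmetry):
  i = 1 (odd): ∫ x^1 ρ_sc = 0 (vanishes)
  i = 2 (even): a_2 · C_{1} = -4 · 1 = -4
  i = 3 (odd): ∫ x^3 ρ_sc = 0 (vanishes)
  i = 4 (even): a_4 · C_{2} = 1 · 2 = 2
  i = 5 (odd): ∫ x^5 ρ_sc = 0 (vanishes)
  i = 6 (even): a_6 · C_{3} = 4 · 5 = 20

Summing the contributions: ∫_{−2}^{2} p(x) ρ_sc(x) dx = (-4) + 2 + 20 = 18.


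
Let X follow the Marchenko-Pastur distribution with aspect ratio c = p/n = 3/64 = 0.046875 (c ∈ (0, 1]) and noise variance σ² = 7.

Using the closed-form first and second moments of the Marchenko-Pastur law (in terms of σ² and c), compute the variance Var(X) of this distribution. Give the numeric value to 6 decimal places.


Recall the MP moments m_1 = E[X] = σ² and m_2 = E[X²] = σ⁴ (1 + c).
m_1 = E[X] = σ² = 7, so m_1² = 49.
m_2 = E[X²] = σ⁴ (1 + c) = 49 · (1 + 0.046875) = 49 · 1.046875 = 51.296875.
(Note m_2 − m_1² simplifies to c · σ⁴ = 0.046875 · 49.)

Var(X) = m_2 − m_1² = 51.296875 − 49 = 2.296875.


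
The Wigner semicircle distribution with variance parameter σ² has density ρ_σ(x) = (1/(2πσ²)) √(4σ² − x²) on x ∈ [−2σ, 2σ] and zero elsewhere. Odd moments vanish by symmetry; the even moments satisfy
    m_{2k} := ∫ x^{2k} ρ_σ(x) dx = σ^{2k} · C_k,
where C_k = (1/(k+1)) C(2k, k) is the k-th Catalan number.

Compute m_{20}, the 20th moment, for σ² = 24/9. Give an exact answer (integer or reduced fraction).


By the scaled semicircle moment identity, m_{2k} = σ^{2k} · C_k with k = 10.
C_10 = (1/(k+1)) · C(2k, k) = (1/11) · C(20, 10) = (1/11) · 184756 = 16796.
σ^{2k} = (σ²)^k = (24/9)^10 = 1073741824/59049.

Therefore m_{20} = σ^{20} · C_10 = (1073741824/59049) · 16796 = 18034567675904/59049.


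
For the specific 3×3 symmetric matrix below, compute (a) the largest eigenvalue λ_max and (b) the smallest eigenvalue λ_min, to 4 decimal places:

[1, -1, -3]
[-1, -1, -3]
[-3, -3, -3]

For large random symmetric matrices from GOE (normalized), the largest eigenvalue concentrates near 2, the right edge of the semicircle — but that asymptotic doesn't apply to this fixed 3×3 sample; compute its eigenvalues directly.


Since M is real symmetric, all three eigenvalues are real; they are the roots of det(λI − M) = λ³ − (tr M) λ² + s λ − det M, where s is the sum of the principal 2×2 minors.
tr M = 1 + (-1) + (-3) = -3.
s = (1·(-1) − (-1)²) + (1·(-3) − (-3)²) + ((-1)·(-3) − (-3)²) = -2 + (-12) + (-6) = -20.
det M (expand along row 1) = 1·(-6) − (-1)·(-6) + (-3)·0 = -12.
Characteristic polynomial: λ³ + 3λ² − 20λ + 12 = 0.
Substitute λ = y + (tr M)/3 = y − 1.000000 to remove the quadratic term: y³ + p·y + q = 0 with p = s − (tr M)²/3 = -23.000000 and q = −2(tr M)³/27 + (tr M)·s/3 − det M = 34.000000.
Three real roots ⇒ use the trigonometric (Viète) form: r = 2√(−p/3) = 5.537749, φ = arccos(3q/(p·r)) = arccos(-0.800828) = 2.499472 rad.
y_k = r·cos(φ/3 − 2πk/3) for k = 0, 1, 2 gives y = 3.724371, 1.687010, -5.411382.
λ_k = y_k − 1.000000 gives λ = 2.7244, 0.6870, -6.4114 (check: the sum is -3.0000 = tr M).

Hence λ_max = 2.7244 and λ_min = -6.4114.


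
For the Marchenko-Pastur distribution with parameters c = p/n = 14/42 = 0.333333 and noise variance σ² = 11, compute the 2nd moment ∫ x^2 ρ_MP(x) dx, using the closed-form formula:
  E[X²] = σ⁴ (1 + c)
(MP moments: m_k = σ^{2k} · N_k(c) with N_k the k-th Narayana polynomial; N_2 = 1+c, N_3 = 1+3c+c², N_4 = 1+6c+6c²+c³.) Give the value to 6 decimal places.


E[X²] = σ⁴ (1 + c) (second MP moment). With σ² = 11 (so σ⁴ = 121) and c = 14/42 = 0.333333: E[X²] = 121 · (1 + 0.333333) = 121 · 1.333333.

So E[X^2] = 161.333333.


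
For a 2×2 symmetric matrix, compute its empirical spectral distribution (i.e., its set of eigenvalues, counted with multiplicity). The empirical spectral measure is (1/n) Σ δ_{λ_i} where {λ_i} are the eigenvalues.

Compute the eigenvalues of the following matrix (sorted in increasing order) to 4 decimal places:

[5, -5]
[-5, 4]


Since M is real symmetric, both eigenvalues are real; they are the roots of det(λI − M) = λ² − (tr M) λ + det M.
tr M = 5 + 4 = 9.
det M = 5·4 − (-5)² = 20 − 25 = -5.
Characteristic polynomial: λ² − 9λ − 5 = 0.
Discriminant Δ = (tr M)² − 4·det M = 81 − (-20) = 101; √Δ = 10.049876.
λ = (tr M ± √Δ)/2 = (9 ± 10.049876)/2, giving (tr M − √Δ)/2 = -0.5249 and (tr M + √Δ)/2 = 9.5249.

Eigenvalues sorted in increasing order: [-0.5249, 9.5249].


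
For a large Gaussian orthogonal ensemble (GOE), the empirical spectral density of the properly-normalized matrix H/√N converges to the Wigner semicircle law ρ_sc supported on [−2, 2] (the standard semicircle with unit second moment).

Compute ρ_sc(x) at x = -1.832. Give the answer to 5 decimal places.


ρ_sc(x) = (1/(2π)) √(4 − x²). With x = -1.832:
  4 − x² = 4 − (-1.832)² = 4 − 3.356224 = 0.643776.
  √(4 − x²) = 0.802357.
  1/(2π) = 0.159155.
  ρ_sc(-1.832) = 0.159155 · 0.802357 = 0.127699.

Rounded to 5 decimal places: ρ_sc(-1.832) ≈ 0.12770.


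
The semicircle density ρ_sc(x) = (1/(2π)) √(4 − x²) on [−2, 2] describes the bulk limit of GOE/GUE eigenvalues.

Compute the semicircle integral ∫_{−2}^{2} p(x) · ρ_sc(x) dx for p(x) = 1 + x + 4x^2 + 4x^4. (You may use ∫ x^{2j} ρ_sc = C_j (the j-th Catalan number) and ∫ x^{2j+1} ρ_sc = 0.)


Write p(x) = Σ a_i x^i, split into monomials and integrate each against ρ_sc separately.
Using ∫ x^{2j} ρ_sc = C_j = (1/(j+1)) C(2j, j) (Catalan numbers) and ∫ x^{2j+1} ρ_sc = 0 (odd monomials vanish by symmetry):
  i = 0 (even): a_0 · C_{0} = 1 · 1 = 1
  i = 1 (odd): ∫ x^1 ρ_sc = 0 (vanishes)
  i = 2 (even): a_2 · C_{1} = 4 · 1 = 4
  i = 4 (even): a_4 · C_{2} = 4 · 2 = 8

Summing the contributions: ∫_{−2}^{2} p(x) ρ_sc(x) dx = 1 + 4 + 8 = 13.


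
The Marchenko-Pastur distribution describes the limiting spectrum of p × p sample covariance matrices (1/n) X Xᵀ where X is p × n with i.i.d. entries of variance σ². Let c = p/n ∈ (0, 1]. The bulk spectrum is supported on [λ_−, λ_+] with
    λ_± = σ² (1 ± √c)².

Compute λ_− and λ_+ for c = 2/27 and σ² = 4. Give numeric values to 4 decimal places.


c = 2/27 = 0.074074; √c = 0.272166.
λ_− = σ² (1 − √c)² = 4 · (1 − 0.272166)² = 4 · (0.727834)² = 2.118972.
λ_+ = σ² (1 + √c)² = 4 · (1 + 0.272166)² = 4 · (1.272166)² = 6.473621.

Rounded to 4 decimal places: λ_− ≈ 2.1190, λ_+ ≈ 6.4736.


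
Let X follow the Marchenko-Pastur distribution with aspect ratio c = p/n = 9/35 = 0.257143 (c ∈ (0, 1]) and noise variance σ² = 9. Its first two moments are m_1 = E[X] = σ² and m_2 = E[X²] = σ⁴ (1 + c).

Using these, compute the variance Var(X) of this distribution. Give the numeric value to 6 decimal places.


m_1 = E[X] = σ² = 9, so m_1² = 81.
m_2 = E[X²] = σ⁴ (1 + c) = 81 · (1 + 0.257143) = 81 · 1.257143 = 101.828571.
(Note m_2 − m_1² simplifies to c · σ⁴ = 0.257143 · 81.)

Var(X) = m_2 − m_1² = 101.828571 − 81 = 20.828571.


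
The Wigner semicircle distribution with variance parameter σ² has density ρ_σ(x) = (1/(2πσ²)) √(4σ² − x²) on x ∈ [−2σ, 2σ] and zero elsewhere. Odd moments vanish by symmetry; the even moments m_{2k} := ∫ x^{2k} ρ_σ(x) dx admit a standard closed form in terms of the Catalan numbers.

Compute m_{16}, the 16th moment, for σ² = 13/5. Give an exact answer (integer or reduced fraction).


By the scaled semicircle moment identity, m_{2k} = σ^{2k} · C_k with k = 8.
C_8 = (1/(k+1)) · C(2k, k) = (1/9) · C(16, 8) = (1/9) · 12870 = 1430.
σ^{2k} = (σ²)^k = (13/5)^8 = 815730721/390625.

Therefore m_{16} = σ^{16} · C_8 = (815730721/390625) · 1430 = 233298986206/78125.


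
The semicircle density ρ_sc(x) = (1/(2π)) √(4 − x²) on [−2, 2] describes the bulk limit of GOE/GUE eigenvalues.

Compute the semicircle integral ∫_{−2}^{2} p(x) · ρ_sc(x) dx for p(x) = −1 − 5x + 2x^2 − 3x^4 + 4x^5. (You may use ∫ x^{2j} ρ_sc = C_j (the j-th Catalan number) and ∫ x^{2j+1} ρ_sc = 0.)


Write p(x) = Σ a_i x^i, split into monomials and integrate each against ρ_sc separately.
Using ∫ x^{2j} ρ_sc = C_j = (1/(j+1)) C(2j, j) (Catalan numbers) and ∫ x^{2j+1} ρ_sc = 0 (odd monomials vanish by symmetry):
  i = 0 (even): a_0 · C_{0} = -1 · 1 = -1
  i = 1 (odd): ∫ x^1 ρ_sc = 0 (vanishes)
  i = 2 (even): a_2 · C_{1} = 2 · 1 = 2
  i = 4 (even): a_4 · C_{2} = -3 · 2 = -6
  i = 5 (odd): ∫ x^5 ρ_sc = 0 (vanishes)

Summing the contributions: ∫_{−2}^{2} p(x) ρ_sc(x) dx = (-1) + 2 + (-6) = -5.


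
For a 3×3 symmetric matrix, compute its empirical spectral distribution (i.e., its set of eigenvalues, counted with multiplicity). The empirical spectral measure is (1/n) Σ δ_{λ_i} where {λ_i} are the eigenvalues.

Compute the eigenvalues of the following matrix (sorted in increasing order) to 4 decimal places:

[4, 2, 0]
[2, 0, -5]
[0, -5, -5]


Since M is real symmetric, all three eigenvalues are real; they are the roots of det(λI − M) = λ³ − (tr M) λ² + s λ − det M, where s is the sum of the principal 2×2 minors.
tr M = 4 + 0 + (-5) = -1.
s = (4·0 − 2²) + (4·(-5) − 0²) + (0·(-5) − (-5)²) = -4 + (-20) + (-25) = -49.
det M (expand along row 1) = 4·(-25) − 2·(-10) + 0·(-10) = -80.
Characteristic polynomial: λ³ + λ² − 49λ + 80 = 0.
Substitute λ = y + (tr M)/3 = y − 0.333333 to remove the quadratic term: y³ + p·y + q = 0 with p = s − (tr M)²/3 = -49.333333 and q = −2(tr M)³/27 + (tr M)·s/3 − det M = 96.407407.
Three real roots ⇒ use the trigonometric (Viète) form: r = 2√(−p/3) = 8.110350, φ = arccos(3q/(p·r)) = arccos(-0.722856) = 2.378722 rad.
y_k = r·cos(φ/3 − 2πk/3) for k = 0, 1, 2 gives y = 5.691657, 2.157881, -7.849538.
λ_k = y_k − 0.333333 gives λ = 5.3583, 1.8245, -8.1829 (check: the sum is -1.0000 = tr M).

Eigenvalues sorted in increasing order: [-8.1829, 1.8245, 5.3583].


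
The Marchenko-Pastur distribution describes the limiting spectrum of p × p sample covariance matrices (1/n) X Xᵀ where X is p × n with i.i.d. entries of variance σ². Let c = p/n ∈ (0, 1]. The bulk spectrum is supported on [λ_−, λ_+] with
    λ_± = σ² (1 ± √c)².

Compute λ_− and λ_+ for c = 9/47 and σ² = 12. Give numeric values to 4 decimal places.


c = 9/47 = 0.191489; √c = 0.437595.
λ_− = σ² (1 − √c)² = 12 · (1 − 0.437595)² = 12 · (0.562405)² = 3.795593.
λ_+ = σ² (1 + √c)² = 12 · (1 + 0.437595)² = 12 · (1.437595)² = 24.800152.

Rounded to 4 decimal places: λ_− ≈ 3.7956, λ_+ ≈ 24.8002.


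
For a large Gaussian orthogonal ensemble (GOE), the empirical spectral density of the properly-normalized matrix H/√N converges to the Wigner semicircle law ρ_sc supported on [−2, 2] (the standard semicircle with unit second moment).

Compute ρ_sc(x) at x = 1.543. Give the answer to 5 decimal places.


ρ_sc(x) = (1/(2π)) √(4 − x²). With x = 1.543:
  4 − x² = 4 − (1.543)² = 4 − 2.380849 = 1.619151.
  √(4 − x²) = 1.272459.
  1/(2π) = 0.159155.
  ρ_sc(1.543) = 0.159155 · 1.272459 = 0.202518.

Rounded to 5 decimal places: ρ_sc(1.543) ≈ 0.20252.


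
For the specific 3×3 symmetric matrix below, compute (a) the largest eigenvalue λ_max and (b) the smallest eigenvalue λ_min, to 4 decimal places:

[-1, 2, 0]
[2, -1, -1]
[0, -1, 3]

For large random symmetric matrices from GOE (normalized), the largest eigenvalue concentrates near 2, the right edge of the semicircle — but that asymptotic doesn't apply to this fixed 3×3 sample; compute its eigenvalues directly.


Since M is real symmetric, all three eigenvalues are real; they are the roots of det(λI − M) = λ³ − (tr M) λ² + s λ − det M, where s is the sum of the principal 2×2 minors.
tr M = -1 + (-1) + 3 = 1.
s = ((-1)·(-1) − 2²) + ((-1)·3 − 0²) + ((-1)·3 − (-1)²) = -3 + (-3) + (-4) = -10.
det M (expand along row 1) = (-1)·(-4) − 2·6 + 0·(-2) = -8.
Characteristic polynomial: λ³ − λ² − 10λ + 8 = 0.
Substitute λ = y + (tr M)/3 = y + 0.333333 to remove the quadratic term: y³ + p·y + q = 0 with p = s − (tr M)²/3 = -10.333333 and q = −2(tr M)³/27 + (tr M)·s/3 − det M = 4.592593.
Three real roots ⇒ use the trigonometric (Viète) form: r = 2√(−p/3) = 3.711843, φ = arccos(3q/(p·r)) = arccos(-0.359211) = 1.938218 rad.
y_k = r·cos(φ/3 − 2πk/3) for k = 0, 1, 2 gives y = 2.963737, 0.453468, -3.417206.
λ_k = y_k + 0.333333 gives λ = 3.2971, 0.7868, -3.0839 (check: the sum is 1.0000 = tr M).

Hence λ_max = 3.2971 and λ_min = -3.0839.


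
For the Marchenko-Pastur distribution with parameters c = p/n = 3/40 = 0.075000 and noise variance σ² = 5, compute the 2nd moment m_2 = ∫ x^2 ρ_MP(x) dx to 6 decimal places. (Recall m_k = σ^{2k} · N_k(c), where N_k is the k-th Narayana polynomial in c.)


E[X²] = σ⁴ (1 + c) (second MP moment). With σ² = 5 (so σ⁴ = 25) and c = 3/40 = 0.075000: E[X²] = 25 · (1 + 0.075000) = 25 · 1.075000.

So E[X^2] = 26.875000.


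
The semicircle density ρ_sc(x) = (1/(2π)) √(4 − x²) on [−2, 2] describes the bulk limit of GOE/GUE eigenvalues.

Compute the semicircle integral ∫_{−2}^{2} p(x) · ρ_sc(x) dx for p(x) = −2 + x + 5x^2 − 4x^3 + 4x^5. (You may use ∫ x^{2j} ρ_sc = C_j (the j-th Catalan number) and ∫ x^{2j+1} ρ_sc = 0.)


Write p(x) = Σ a_i x^i, split into monomials and integrate each against ρ_sc separately.
Using ∫ x^{2j} ρ_sc = C_j = (1/(j+1)) C(2j, j) (Catalan numbers) and ∫ x^{2j+1} ρ_sc = 0 (odd monomials vanish by symmetry):
  i = 0 (even): a_0 · C_{0} = -2 · 1 = -2
  i = 1 (odd): ∫ x^1 ρ_sc = 0 (vanishes)
  i = 2 (even): a_2 · C_{1} = 5 · 1 = 5
  i = 3 (odd): ∫ x^3 ρ_sc = 0 (vanishes)
  i = 5 (odd): ∫ x^5 ρ_sc = 0 (vanishes)

Summing the contributions: ∫_{−2}^{2} p(x) ρ_sc(x) dx = (-2) + 5 = 3.


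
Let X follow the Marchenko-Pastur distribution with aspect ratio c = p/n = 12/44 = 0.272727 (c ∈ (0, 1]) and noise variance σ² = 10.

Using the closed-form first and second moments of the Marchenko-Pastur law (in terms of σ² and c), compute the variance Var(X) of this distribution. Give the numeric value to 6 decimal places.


Recall the MP moments m_1 = E[X] = σ² and m_2 = E[X²] = σ⁴ (1 + c).
m_1 = E[X] = σ² = 10, so m_1² = 100.
m_2 = E[X²] = σ⁴ (1 + c) = 100 · (1 + 0.272727) = 100 · 1.272727 = 127.272727.
(Note m_2 − m_1² simplifies to c · σ⁴ = 0.272727 · 100.)

Var(X) = m_2 − m_1² = 127.272727 − 100 = 27.272727.


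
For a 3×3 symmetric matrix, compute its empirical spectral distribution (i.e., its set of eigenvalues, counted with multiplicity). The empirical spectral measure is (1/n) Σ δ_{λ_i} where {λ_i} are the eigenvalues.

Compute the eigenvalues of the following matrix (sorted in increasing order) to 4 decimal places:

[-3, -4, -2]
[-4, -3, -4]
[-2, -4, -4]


Since M is real symmetric, all three eigenvalues are real; they are the roots of det(λI − M) = λ³ − (tr M) λ² + s λ − det M, where s is the sum of the principal 2×2 minors.
tr M = -3 + (-3) + (-4) = -10.
s = ((-3)·(-3) − (-4)²) + ((-3)·(-4) − (-2)²) + ((-3)·(-4) − (-4)²) = -7 + 8 + (-4) = -3.
det M (expand along row 1) = (-3)·(-4) − (-4)·8 + (-2)·10 = 24.
Characteristic polynomial: λ³ + 10λ² − 3λ − 24 = 0.
Substitute λ = y + (tr M)/3 = y − 3.333333 to remove the quadratic term: y³ + p·y + q = 0 with p = s − (tr M)²/3 = -36.333333 and q = −2(tr M)³/27 + (tr M)·s/3 − det M = 60.074074.
Three real roots ⇒ use the trigonometric (Viète) form: r = 2√(−p/3) = 6.960204, φ = arccos(3q/(p·r)) = arccos(-0.712658) = 2.364076 rad.
y_k = r·cos(φ/3 − 2πk/3) for k = 0, 1, 2 gives y = 4.908661, 1.819090, -6.727751.
λ_k = y_k − 3.333333 gives λ = 1.5753, -1.5142, -10.0611 (check: the sum is -10.0000 = tr M).

Eigenvalues sorted in increasing order: [-10.0611, -1.5142, 1.5753].


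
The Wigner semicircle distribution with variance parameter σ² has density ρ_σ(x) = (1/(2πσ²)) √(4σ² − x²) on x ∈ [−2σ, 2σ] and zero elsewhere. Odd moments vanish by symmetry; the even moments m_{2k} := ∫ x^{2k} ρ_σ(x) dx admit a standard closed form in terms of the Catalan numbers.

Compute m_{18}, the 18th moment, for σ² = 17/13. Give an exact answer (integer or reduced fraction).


By the scaled semicircle moment identity, m_{2k} = σ^{2k} · C_k with k = 9.
C_9 = (1/(k+1)) · C(2k, k) = (1/10) · C(18, 9) = (1/10) · 48620 = 4862.
σ^{2k} = (σ²)^k = (17/13)^9 = 118587876497/10604499373.

Therefore m_{18} = σ^{18} · C_9 = (118587876497/10604499373) · 4862 = 44351865809878/815730721.


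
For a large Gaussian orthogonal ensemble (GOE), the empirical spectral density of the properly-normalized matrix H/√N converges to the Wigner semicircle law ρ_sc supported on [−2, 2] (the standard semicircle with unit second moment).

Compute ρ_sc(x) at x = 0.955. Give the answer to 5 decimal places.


ρ_sc(x) = (1/(2π)) √(4 − x²). With x = 0.955:
  4 − x² = 4 − (0.955)² = 4 − 0.912025 = 3.087975.
  √(4 − x²) = 1.757263.
  1/(2π) = 0.159155.
  ρ_sc(0.955) = 0.159155 · 1.757263 = 0.279677.

Rounded to 5 decimal places: ρ_sc(0.955) ≈ 0.27968.


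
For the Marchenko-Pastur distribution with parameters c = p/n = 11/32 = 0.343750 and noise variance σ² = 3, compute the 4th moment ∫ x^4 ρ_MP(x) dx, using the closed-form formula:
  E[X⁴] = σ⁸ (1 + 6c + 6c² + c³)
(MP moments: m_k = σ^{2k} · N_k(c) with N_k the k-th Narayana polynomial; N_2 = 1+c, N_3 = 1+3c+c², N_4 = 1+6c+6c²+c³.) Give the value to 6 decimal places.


E[X⁴] = σ⁸ (1 + 6c + 6c² + c³) (fourth MP moment). With σ² = 3 (so σ⁸ = 81) and c = 11/32 = 0.343750: E[X⁴] = 81 · (1 + 6·0.343750 + 6·(0.343750)² + (0.343750)³) = 81 · 3.812103.

So E[X^4] = 308.780365.


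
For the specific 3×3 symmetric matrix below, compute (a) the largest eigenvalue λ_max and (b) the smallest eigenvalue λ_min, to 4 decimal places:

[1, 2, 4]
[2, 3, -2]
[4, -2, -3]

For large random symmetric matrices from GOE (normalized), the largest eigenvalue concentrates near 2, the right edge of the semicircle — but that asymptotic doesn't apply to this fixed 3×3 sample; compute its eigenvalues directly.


Since M is real symmetric, all three eigenvalues are real; they are the roots of det(λI − M) = λ³ − (tr M) λ² + s λ − det M, where s is the sum of the principal 2×2 minors.
tr M = 1 + 3 + (-3) = 1.
s = (1·3 − 2²) + (1·(-3) − 4²) + (3·(-3) − (-2)²) = -1 + (-19) + (-13) = -33.
det M (expand along row 1) = 1·(-13) − 2·2 + 4·(-16) = -81.
Characteristic polynomial: λ³ − λ² − 33λ + 81 = 0.
Substitute λ = y + (tr M)/3 = y + 0.333333 to remove the quadratic term: y³ + p·y + q = 0 with p = s − (tr M)²/3 = -33.333333 and q = −2(tr M)³/27 + (tr M)·s/3 − det M = 69.925926.
Three real roots ⇒ use the trigonometric (Viète) form: r = 2√(−p/3) = 6.666667, φ = arccos(3q/(p·r)) = arccos(-0.944000) = 2.805347 rad.
y_k = r·cos(φ/3 − 2πk/3) for k = 0, 1, 2 gives y = 3.958169, 2.666667, -6.624836.
λ_k = y_k + 0.333333 gives λ = 4.2915, 3.0000, -6.2915 (check: the sum is 1.0000 = tr M).

Hence λ_max = 4.2915 and λ_min = -6.2915.


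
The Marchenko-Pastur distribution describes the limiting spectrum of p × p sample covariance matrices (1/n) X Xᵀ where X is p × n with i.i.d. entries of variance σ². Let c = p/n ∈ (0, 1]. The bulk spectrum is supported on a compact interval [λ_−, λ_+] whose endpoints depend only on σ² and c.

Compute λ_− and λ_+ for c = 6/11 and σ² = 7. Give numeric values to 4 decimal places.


c = 6/11 = 0.545455; √c = 0.738549.
λ_− = σ² (1 − √c)² = 7 · (1 − 0.738549)² = 7 · (0.261451)² = 0.478497.
λ_+ = σ² (1 + √c)² = 7 · (1 + 0.738549)² = 7 · (1.738549)² = 21.157867.

Rounded to 4 decimal places: λ_− ≈ 0.4785, λ_+ ≈ 21.1579.


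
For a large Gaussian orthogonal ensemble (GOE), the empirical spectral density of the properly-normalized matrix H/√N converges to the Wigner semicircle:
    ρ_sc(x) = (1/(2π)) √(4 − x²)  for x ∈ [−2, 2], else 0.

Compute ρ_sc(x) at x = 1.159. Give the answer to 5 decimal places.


ρ_sc(x) = (1/(2π)) √(4 − x²). With x = 1.159:
  4 − x² = 4 − (1.159)² = 4 − 1.343281 = 2.656719.
  √(4 − x²) = 1.629944.
  1/(2π) = 0.159155.
  ρ_sc(1.159) = 0.159155 · 1.629944 = 0.259414.

Rounded to 5 decimal places: ρ_sc(1.159) ≈ 0.25941.


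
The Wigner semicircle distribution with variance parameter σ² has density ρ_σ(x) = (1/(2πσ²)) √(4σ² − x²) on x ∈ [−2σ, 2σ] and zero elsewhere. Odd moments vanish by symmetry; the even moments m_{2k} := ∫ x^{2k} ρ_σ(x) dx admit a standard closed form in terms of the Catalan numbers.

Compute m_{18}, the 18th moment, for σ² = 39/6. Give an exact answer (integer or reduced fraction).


By the scaled semicircle moment identity, m_{2k} = σ^{2k} · C_k with k = 9.
C_9 = (1/(k+1)) · C(2k, k) = (1/10) · C(18, 9) = (1/10) · 48620 = 4862.
σ^{2k} = (σ²)^k = (39/6)^9 = 10604499373/512.

Therefore m_{18} = σ^{18} · C_9 = (10604499373/512) · 4862 = 25779537975763/256.


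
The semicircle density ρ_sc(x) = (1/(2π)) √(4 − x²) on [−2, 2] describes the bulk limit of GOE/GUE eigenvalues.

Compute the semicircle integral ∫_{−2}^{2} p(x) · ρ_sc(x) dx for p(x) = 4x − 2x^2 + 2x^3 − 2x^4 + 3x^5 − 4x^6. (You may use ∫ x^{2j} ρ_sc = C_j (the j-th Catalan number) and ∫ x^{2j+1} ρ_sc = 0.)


Write p(x) = Σ a_i x^i, split into monomials and integrate each against ρ_sc separately.
Using ∫ x^{2j} ρ_sc = C_j = (1/(j+1)) C(2j, j) (Catalan numbers) and ∫ x^{2j+1} ρ_sc = 0 (odd monomials vanish by symmetry):
  i = 1 (odd): ∫ x^1 ρ_sc = 0 (vanishes)
  i = 2 (even): a_2 · C_{1} = -2 · 1 = -2
  i = 3 (odd): ∫ x^3 ρ_sc = 0 (vanishes)
  i = 4 (even): a_4 · C_{2} = -2 · 2 = -4
  i = 5 (odd): ∫ x^5 ρ_sc = 0 (vanishes)
  i = 6 (even): a_6 · C_{3} = -4 · 5 = -20

Summing the contributions: ∫_{−2}^{2} p(x) ρ_sc(x) dx = (-2) + (-4) + (-20) = -26.


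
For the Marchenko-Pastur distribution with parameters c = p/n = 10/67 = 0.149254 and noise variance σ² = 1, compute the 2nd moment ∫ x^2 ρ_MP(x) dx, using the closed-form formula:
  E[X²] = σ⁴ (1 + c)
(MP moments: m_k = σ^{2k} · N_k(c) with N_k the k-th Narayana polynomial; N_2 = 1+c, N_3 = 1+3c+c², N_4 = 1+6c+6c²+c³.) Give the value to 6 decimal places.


E[X²] = σ⁴ (1 + c) (second MP moment). With σ² = 1 (so σ⁴ = 1) and c = 10/67 = 0.149254: E[X²] = 1 · (1 + 0.149254) = 1 · 1.149254.

So E[X^2] = 1.149254.


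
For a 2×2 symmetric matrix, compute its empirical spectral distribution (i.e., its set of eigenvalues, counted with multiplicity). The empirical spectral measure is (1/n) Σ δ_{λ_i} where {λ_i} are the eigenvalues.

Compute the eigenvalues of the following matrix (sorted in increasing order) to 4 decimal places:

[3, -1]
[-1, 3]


Since M is real symmetric, both eigenvalues are real; they are the roots of det(λI − M) = λ² − (tr M) λ + det M.
tr M = 3 + 3 = 6.
det M = 3·3 − (-1)² = 9 − 1 = 8.
Characteristic polynomial: λ² − 6λ + 8 = 0.
Discriminant Δ = (tr M)² − 4·det M = 36 − 32 = 4; √Δ = 2.000000.
λ = (tr M ± √Δ)/2 = (6 ± 2.000000)/2, giving (tr M − √Δ)/2 = 2.0000 and (tr M + √Δ)/2 = 4.0000.

Eigenvalues sorted in increasing order: [2.0000, 4.0000].


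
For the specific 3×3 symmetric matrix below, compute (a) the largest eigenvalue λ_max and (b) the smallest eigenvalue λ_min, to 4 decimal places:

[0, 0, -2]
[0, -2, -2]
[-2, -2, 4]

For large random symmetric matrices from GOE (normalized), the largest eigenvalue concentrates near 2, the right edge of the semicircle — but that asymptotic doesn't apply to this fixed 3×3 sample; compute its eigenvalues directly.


Since M is real symmetric, all three eigenvalues are real; they are the roots of det(λI − M) = λ³ − (tr M) λ² + s λ − det M, where s is the sum of the principal 2×2 minors.
tr M = 0 + (-2) + 4 = 2.
s = (0·(-2) − 0²) + (0·4 − (-2)²) + ((-2)·4 − (-2)²) = 0 + (-4) + (-12) = -16.
det M (expand along row 1) = 0·(-12) − 0·(-4) + (-2)·(-4) = 8.
Characteristic polynomial: λ³ − 2λ² − 16λ − 8 = 0.
Substitute λ = y + (tr M)/3 = y + 0.666667 to remove the quadratic term: y³ + p·y + q = 0 with p = s − (tr M)²/3 = -17.333333 and q = −2(tr M)³/27 + (tr M)·s/3 − det M = -19.259259.
Three real roots ⇒ use the trigonometric (Viète) form: r = 2√(−p/3) = 4.807402, φ = arccos(3q/(p·r)) = arccos(0.693375) = 0.804634 rad.
y_k = r·cos(φ/3 − 2πk/3) for k = 0, 1, 2 gives y = 4.635520, -1.214448, -3.421072.
λ_k = y_k + 0.666667 gives λ = 5.3022, -0.5478, -2.7544 (check: the sum is 2.0000 = tr M).

Hence λ_max = 5.3022 and λ_min = -2.7544.


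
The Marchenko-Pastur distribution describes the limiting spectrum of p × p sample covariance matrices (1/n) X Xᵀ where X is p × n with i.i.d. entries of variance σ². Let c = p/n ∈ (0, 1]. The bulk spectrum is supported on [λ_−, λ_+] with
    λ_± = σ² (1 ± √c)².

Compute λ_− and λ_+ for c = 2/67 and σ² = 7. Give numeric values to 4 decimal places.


c = 2/67 = 0.029851; √c = 0.172774.
λ_− = σ² (1 − √c)² = 7 · (1 − 0.172774)² = 7 · (0.827226)² = 4.790124.
λ_+ = σ² (1 + √c)² = 7 · (1 + 0.172774)² = 7 · (1.172774)² = 9.627787.

Rounded to 4 decimal places: λ_− ≈ 4.7901, λ_+ ≈ 9.6278.


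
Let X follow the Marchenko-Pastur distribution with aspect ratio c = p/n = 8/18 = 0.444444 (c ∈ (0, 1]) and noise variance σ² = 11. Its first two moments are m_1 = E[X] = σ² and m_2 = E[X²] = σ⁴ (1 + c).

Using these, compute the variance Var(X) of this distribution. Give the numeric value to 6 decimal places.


m_1 = E[X] = σ² = 11, so m_1² = 121.
m_2 = E[X²] = σ⁴ (1 + c) = 121 · (1 + 0.444444) = 121 · 1.444444 = 174.777778.
(Note m_2 − m_1² simplifies to c · σ⁴ = 0.444444 · 121.)

Var(X) = m_2 − m_1² = 174.777778 − 121 = 53.777778.


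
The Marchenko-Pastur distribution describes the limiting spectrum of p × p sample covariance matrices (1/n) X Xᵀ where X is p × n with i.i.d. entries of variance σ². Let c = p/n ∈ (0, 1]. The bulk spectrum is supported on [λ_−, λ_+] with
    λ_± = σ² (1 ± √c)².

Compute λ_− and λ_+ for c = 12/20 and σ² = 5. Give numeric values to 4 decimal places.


c = 12/20 = 0.600000; √c = 0.774597.
λ_− = σ² (1 − √c)² = 5 · (1 − 0.774597)² = 5 · (0.225403)² = 0.254033.
λ_+ = σ² (1 + √c)² = 5 · (1 + 0.774597)² = 5 · (1.774597)² = 15.745967.

Rounded to 4 decimal places: λ_− ≈ 0.2540, λ_+ ≈ 15.7460.


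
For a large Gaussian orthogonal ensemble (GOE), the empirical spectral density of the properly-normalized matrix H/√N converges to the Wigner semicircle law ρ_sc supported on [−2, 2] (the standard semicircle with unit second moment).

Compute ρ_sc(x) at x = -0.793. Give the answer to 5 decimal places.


ρ_sc(x) = (1/(2π)) √(4 − x²). With x = -0.793:
  4 − x² = 4 − (-0.793)² = 4 − 0.628849 = 3.371151.
  √(4 − x²) = 1.836069.
  1/(2π) = 0.159155.
  ρ_sc(-0.793) = 0.159155 · 1.836069 = 0.292220.

Rounded to 5 decimal places: ρ_sc(-0.793) ≈ 0.29222.


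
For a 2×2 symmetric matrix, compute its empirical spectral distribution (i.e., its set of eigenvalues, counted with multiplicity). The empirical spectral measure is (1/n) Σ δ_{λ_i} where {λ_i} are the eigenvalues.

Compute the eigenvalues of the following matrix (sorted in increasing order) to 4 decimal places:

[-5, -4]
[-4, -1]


Since M is real symmetric, both eigenvalues are real; they are the roots of det(λI − M) = λ² − (tr M) λ + det M.
tr M = -5 + (-1) = -6.
det M = (-5)·(-1) − (-4)² = 5 − 16 = -11.
Characteristic polynomial: λ² + 6λ − 11 = 0.
Discriminant Δ = (tr M)² − 4·det M = 36 − (-44) = 80; √Δ = 8.944272.
λ = (tr M ± √Δ)/2 = (-6 ± 8.944272)/2, giving (tr M − √Δ)/2 = -7.4721 and (tr M + √Δ)/2 = 1.4721.

Eigenvalues sorted in increasing order: [-7.4721, 1.4721].


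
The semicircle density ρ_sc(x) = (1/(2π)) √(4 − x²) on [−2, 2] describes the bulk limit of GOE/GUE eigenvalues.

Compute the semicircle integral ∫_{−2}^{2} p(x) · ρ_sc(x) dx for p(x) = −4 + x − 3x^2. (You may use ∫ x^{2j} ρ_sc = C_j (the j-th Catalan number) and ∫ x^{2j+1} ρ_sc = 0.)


Write p(x) = Σ a_i x^i, split into monomials and integrate each against ρ_sc separately.
Using ∫ x^{2j} ρ_sc = C_j = (1/(j+1)) C(2j, j) (Catalan numbers) and ∫ x^{2j+1} ρ_sc = 0 (odd monomials vanish by symmetry):
  i = 0 (even): a_0 · C_{0} = -4 · 1 = -4
  i = 1 (odd): ∫ x^1 ρ_sc = 0 (vanishes)
  i = 2 (even): a_2 · C_{1} = -3 · 1 = -3

Summing the contributions: ∫_{−2}^{2} p(x) ρ_sc(x) dx = (-4) + (-3) = -7.


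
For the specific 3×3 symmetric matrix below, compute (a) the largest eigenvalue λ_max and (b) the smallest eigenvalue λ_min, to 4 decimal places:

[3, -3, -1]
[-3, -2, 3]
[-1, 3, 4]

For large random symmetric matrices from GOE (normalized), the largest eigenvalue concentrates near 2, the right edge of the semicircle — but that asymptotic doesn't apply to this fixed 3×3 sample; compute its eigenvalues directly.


Since M is real symmetric, all three eigenvalues are real; they are the roots of det(λI − M) = λ³ − (tr M) λ² + s λ − det M, where s is the sum of the principal 2×2 minors.
tr M = 3 + (-2) + 4 = 5.
s = (3·(-2) − (-3)²) + (3·4 − (-1)²) + ((-2)·4 − 3²) = -15 + 11 + (-17) = -21.
det M (expand along row 1) = 3·(-17) − (-3)·(-9) + (-1)·(-11) = -67.
Characteristic polynomial: λ³ − 5λ² − 21λ + 67 = 0.
Substitute λ = y + (tr M)/3 = y + 1.666667 to remove the quadratic term: y³ + p·y + q = 0 with p = s − (tr M)²/3 = -29.333333 and q = −2(tr M)³/27 + (tr M)·s/3 − det M = 22.740741.
Three real roots ⇒ use the trigonometric (Viète) form: r = 2√(−p/3) = 6.253888, φ = arccos(3q/(p·r)) = arccos(-0.371890) = 1.951840 rad.
y_k = r·cos(φ/3 − 2πk/3) for k = 0, 1, 2 gives y = 4.976296, 0.792202, -5.768497.
λ_k = y_k + 1.666667 gives λ = 6.6430, 2.4589, -4.1018 (check: the sum is 5.0000 = tr M).

Hence λ_max = 6.6430 and λ_min = -4.1018.


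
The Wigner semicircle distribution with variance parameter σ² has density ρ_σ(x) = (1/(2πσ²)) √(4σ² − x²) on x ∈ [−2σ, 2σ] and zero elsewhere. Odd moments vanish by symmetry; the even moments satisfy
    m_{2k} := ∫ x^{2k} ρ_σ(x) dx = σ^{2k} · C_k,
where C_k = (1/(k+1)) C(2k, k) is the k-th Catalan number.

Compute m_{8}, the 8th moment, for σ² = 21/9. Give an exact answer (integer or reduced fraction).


By the scaled semicircle moment identity, m_{2k} = σ^{2k} · C_k with k = 4.
C_4 = (1/(k+1)) · C(2k, k) = (1/5) · C(8, 4) = (1/5) · 70 = 14.
σ^{2k} = (σ²)^k = (21/9)^4 = 2401/81.

Therefore m_{8} = σ^{8} · C_4 = (2401/81) · 14 = 33614/81.


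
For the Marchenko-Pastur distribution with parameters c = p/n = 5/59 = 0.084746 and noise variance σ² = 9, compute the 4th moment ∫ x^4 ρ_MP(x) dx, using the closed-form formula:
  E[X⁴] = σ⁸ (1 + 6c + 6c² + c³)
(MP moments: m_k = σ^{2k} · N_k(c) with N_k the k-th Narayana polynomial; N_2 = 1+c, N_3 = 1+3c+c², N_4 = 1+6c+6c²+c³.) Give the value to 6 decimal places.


E[X⁴] = σ⁸ (1 + 6c + 6c² + c³) (fourth MP moment). With σ² = 9 (so σ⁸ = 6561) and c = 5/59 = 0.084746: E[X⁴] = 6561 · (1 + 6·0.084746 + 6·(0.084746)² + (0.084746)³) = 6561 · 1.552174.

So E[X^4] = 10183.815405.


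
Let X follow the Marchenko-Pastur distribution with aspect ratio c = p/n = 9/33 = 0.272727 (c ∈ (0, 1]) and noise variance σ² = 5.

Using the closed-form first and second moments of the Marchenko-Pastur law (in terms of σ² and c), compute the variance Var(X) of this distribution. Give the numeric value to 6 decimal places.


Recall the MP moments m_1 = E[X] = σ² and m_2 = E[X²] = σ⁴ (1 + c).
m_1 = E[X] = σ² = 5, so m_1² = 25.
m_2 = E[X²] = σ⁴ (1 + c) = 25 · (1 + 0.272727) = 25 · 1.272727 = 31.818182.
(Note m_2 − m_1² simplifies to c · σ⁴ = 0.272727 · 25.)

Var(X) = m_2 − m_1² = 31.818182 − 25 = 6.818182.


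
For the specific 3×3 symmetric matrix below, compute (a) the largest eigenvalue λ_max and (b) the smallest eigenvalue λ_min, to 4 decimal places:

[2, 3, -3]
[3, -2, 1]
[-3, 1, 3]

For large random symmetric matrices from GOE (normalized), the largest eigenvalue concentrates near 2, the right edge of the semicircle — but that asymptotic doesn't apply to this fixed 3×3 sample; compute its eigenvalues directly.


Since M is real symmetric, all three eigenvalues are real; they are the roots of det(λI − M) = λ³ − (tr M) λ² + s λ − det M, where s is the sum of the principal 2×2 minors.
tr M = 2 + (-2) + 3 = 3.
s = (2·(-2) − 3²) + (2·3 − (-3)²) + ((-2)·3 − 1²) = -13 + (-3) + (-7) = -23.
det M (expand along row 1) = 2·(-7) − 3·12 + (-3)·(-3) = -41.
Characteristic polynomial: λ³ − 3λ² − 23λ + 41 = 0.
Substitute λ = y + (tr M)/3 = y + 1.000000 to remove the quadratic term: y³ + p·y + q = 0 with p = s − (tr M)²/3 = -26.000000 and q = −2(tr M)³/27 + (tr M)·s/3 − det M = 16.000000.
Three real roots ⇒ use the trigonometric (Viète) form: r = 2√(−p/3) = 5.887841, φ = arccos(3q/(p·r)) = arccos(-0.313554) = 1.889729 rad.
y_k = r·cos(φ/3 − 2πk/3) for k = 0, 1, 2 gives y = 4.757850, 0.624764, -5.382614.
λ_k = y_k + 1.000000 gives λ = 5.7578, 1.6248, -4.3826 (check: the sum is 3.0000 = tr M).

Hence λ_max = 5.7578 and λ_min = -4.3826.
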